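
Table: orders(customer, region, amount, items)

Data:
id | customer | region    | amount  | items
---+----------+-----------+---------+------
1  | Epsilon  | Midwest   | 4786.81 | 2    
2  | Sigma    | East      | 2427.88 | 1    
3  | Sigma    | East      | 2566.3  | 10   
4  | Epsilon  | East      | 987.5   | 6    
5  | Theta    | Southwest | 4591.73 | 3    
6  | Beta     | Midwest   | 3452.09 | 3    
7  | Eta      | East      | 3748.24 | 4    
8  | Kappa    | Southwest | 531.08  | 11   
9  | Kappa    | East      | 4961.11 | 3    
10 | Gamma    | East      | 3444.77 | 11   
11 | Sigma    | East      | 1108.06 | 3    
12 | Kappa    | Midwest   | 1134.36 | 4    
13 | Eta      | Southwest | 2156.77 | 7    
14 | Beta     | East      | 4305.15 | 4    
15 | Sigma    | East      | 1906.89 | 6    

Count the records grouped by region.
SELECT region, COUNT(*) as count
FROM orders
GROUP BY region

Result:
  East: 9
  Midwest: 3
  Southwest: 3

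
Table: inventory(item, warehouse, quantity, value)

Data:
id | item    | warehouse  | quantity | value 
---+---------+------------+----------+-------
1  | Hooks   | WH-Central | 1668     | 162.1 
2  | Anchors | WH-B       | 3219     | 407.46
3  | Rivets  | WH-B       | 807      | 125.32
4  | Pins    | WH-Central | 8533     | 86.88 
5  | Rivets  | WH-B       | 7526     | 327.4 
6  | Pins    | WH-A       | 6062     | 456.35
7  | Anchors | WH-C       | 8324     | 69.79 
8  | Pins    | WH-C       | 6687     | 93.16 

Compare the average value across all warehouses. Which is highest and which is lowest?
SELECT warehouse, AVG(value)
FROM inventory
GROUP BY warehouse
ORDER BY AVG(value)

All groups:
  WH-C: 81.48
  WH-Central: 124.49
  WH-B: 286.73
  WH-A: 456.35

Highest: WH-A (456.35)
Lowest: WH-C (81.48)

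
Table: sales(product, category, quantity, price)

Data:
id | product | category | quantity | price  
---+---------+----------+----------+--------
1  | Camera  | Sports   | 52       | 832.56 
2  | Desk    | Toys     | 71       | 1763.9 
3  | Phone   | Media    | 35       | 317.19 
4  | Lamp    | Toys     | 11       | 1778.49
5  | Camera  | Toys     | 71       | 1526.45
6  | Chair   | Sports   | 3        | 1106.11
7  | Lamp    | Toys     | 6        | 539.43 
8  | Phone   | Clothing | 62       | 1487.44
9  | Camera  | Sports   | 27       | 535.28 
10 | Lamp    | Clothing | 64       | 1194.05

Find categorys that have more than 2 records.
SELECT category, COUNT(*) as cnt
FROM sales
GROUP BY category
HAVING COUNT(*) > 2

Result:
  Sports: 3
  Toys: 4

Note: HAVING filters groups after aggregation, WHERE filters rows before.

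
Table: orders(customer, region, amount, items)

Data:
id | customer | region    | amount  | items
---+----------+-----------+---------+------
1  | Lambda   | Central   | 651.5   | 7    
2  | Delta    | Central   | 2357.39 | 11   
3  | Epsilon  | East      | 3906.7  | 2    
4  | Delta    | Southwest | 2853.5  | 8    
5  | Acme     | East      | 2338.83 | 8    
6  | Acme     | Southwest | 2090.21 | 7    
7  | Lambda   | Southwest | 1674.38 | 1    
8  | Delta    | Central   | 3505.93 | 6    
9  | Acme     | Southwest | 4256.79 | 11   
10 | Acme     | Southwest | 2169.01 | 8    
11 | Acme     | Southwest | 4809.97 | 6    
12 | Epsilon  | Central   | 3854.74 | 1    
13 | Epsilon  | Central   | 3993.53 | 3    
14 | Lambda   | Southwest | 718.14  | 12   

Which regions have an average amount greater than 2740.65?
SELECT region, AVG(amount)
FROM orders
GROUP BY region
HAVING AVG(amount) > 2740.65

Result:
  Central: avg=2872.62
  East: avg=3122.77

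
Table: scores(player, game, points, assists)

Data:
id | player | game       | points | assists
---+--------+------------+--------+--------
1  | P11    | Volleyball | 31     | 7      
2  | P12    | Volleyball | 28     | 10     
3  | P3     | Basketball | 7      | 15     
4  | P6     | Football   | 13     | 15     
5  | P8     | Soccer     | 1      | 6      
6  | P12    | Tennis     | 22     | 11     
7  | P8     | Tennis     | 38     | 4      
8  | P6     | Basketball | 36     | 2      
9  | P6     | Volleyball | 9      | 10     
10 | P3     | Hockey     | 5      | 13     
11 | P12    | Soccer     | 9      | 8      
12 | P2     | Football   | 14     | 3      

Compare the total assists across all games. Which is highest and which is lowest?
SELECT game, SUM(assists)
FROM scores
GROUP BY game
ORDER BY SUM(assists)

All groups:
  Hockey: 13
  Soccer: 14
  Tennis: 15
  Basketball: 17
  Football: 18
  Volleyball: 27

Highest: Volleyball (27)
Lowest: Hockey (13)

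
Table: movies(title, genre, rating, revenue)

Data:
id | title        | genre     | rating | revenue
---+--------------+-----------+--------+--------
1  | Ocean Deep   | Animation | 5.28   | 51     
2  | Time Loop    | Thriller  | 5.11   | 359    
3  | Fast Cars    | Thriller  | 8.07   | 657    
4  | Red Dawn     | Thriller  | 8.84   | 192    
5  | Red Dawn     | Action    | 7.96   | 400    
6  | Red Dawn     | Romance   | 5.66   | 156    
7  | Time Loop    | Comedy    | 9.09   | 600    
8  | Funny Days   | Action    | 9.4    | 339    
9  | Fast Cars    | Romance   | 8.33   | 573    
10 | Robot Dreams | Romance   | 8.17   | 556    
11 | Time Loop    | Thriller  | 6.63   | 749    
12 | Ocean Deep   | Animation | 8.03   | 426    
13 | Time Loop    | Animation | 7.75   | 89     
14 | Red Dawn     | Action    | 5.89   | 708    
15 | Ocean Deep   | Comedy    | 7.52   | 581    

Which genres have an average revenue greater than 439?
SELECT genre, AVG(revenue)
FROM movies
GROUP BY genre
HAVING AVG(revenue) > 439

Result:
  Action: avg=482.33
  Comedy: avg=590.50
  Thriller: avg=489.25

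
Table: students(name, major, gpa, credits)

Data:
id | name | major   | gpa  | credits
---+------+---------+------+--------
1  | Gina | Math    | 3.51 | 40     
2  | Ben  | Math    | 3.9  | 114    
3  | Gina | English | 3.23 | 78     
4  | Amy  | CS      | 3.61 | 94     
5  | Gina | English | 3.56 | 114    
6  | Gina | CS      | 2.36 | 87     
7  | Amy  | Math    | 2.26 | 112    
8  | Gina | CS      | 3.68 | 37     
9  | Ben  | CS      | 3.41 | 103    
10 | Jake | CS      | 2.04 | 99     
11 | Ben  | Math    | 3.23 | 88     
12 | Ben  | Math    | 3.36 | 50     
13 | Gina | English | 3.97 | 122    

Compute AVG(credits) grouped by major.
SELECT major, AVG(credits) as result
FROM students
GROUP BY major

Result:
  CS: 84.00
  English: 104.67
  Math: 80.80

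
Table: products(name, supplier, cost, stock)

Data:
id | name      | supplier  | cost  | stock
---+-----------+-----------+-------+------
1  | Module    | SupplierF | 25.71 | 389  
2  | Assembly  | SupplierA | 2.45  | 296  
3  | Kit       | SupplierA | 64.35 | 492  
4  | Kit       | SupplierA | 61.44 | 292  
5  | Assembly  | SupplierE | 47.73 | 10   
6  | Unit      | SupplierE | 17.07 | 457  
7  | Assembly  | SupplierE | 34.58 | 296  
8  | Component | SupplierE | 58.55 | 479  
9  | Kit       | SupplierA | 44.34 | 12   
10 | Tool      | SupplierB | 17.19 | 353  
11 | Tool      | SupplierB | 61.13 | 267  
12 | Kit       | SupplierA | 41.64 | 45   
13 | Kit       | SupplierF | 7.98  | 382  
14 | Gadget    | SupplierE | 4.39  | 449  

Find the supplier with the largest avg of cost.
SELECT supplier, AVG(cost) as val
FROM products
GROUP BY supplier
ORDER BY val DESC
LIMIT 1

Result: SupplierA with avg(cost) = 42.84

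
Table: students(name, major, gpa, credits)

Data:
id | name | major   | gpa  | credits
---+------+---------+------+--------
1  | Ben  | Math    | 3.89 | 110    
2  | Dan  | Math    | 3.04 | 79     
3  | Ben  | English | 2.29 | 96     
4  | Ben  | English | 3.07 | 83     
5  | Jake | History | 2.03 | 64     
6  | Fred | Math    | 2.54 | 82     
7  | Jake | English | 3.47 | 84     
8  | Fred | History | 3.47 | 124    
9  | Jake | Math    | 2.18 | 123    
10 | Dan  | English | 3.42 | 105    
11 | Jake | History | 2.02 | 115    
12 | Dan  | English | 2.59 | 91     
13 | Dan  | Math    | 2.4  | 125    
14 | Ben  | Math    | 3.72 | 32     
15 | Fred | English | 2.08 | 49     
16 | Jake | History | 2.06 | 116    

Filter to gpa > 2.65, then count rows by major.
SELECT major, COUNT(*)
FROM students
WHERE gpa > 2.65
GROUP BY major

Note: WHERE filters rows before grouping.

Result:
  English: 3
  History: 1
  Math: 3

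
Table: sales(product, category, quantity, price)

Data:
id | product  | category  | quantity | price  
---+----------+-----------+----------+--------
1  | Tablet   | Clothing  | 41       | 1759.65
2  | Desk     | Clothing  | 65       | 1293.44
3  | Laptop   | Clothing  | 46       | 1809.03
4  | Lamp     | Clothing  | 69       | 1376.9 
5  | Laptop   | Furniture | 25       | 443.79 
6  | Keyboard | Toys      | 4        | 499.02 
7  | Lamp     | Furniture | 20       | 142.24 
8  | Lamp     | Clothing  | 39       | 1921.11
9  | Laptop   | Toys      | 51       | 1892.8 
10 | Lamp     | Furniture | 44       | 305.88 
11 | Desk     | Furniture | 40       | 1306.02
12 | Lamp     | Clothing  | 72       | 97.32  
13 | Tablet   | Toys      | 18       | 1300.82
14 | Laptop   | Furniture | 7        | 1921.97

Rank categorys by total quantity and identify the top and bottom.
SELECT category, SUM(quantity)
FROM sales
GROUP BY category
ORDER BY SUM(quantity)

All groups:
  Toys: 73
  Furniture: 136
  Clothing: 332

Highest: Clothing (332)
Lowest: Toys (73)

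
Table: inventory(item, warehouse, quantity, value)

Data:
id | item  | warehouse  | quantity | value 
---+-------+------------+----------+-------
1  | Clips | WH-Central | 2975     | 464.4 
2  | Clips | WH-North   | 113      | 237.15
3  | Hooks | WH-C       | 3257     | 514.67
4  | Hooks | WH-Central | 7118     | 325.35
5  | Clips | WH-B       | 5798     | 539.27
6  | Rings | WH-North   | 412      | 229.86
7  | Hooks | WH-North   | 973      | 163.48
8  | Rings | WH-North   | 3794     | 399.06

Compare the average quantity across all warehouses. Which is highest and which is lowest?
SELECT warehouse, AVG(quantity)
FROM inventory
GROUP BY warehouse
ORDER BY AVG(quantity)

All groups:
  WH-North: 1323.00
  WH-C: 3257.00
  WH-Central: 5046.50
  WH-B: 5798.00

Highest: WH-B (5798.00)
Lowest: WH-North (1323.00)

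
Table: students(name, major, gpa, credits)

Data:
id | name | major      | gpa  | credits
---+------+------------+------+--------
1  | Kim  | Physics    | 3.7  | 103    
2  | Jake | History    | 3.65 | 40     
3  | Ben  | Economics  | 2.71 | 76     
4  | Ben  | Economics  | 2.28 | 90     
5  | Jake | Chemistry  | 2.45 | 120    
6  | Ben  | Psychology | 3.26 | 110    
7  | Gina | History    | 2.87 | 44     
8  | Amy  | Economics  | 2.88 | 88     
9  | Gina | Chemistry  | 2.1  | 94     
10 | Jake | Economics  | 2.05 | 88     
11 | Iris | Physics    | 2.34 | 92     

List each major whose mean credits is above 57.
SELECT major, AVG(credits)
FROM students
GROUP BY major
HAVING AVG(credits) > 57

Result:
  Chemistry: avg=107.00
  Economics: avg=85.50
  Physics: avg=97.50
  Psychology: avg=110.00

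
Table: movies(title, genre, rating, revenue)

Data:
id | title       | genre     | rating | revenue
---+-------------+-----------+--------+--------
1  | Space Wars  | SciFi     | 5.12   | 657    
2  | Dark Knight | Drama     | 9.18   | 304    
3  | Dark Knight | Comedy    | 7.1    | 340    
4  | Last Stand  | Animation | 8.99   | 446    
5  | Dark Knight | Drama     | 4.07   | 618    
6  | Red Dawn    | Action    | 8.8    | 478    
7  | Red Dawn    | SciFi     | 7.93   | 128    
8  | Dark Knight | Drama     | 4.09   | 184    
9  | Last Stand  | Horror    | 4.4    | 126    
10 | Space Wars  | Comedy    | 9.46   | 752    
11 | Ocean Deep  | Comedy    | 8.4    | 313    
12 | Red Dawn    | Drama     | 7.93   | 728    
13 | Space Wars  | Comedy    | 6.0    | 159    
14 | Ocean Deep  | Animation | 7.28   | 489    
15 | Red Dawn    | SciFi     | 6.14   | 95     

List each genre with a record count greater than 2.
SELECT genre, COUNT(*) as cnt
FROM movies
GROUP BY genre
HAVING COUNT(*) > 2

Result:
  Comedy: 4
  Drama: 4
  SciFi: 3

Note: HAVING filters groups after aggregation, WHERE filters rows before.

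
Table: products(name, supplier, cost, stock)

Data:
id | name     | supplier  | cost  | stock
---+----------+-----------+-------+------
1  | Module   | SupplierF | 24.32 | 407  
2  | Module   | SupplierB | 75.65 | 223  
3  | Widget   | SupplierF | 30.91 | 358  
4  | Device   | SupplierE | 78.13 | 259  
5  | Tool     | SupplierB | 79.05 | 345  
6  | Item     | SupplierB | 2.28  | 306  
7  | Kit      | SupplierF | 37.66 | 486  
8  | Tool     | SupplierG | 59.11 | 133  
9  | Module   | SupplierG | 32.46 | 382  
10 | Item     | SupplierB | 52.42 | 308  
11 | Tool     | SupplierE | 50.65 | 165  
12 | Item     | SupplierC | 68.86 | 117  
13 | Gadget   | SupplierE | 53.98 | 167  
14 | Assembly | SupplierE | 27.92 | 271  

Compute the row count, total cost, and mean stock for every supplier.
SELECT supplier,
       COUNT(*) as cnt,
       SUM(cost) as total_cost,
       AVG(stock) as avg_stock
FROM products
GROUP BY supplier

Result:
  SupplierB: 4 records, 209.40 total cost, 295.50 avg stock
  SupplierC: 1 records, 68.86 total cost, 117.00 avg stock
  SupplierE: 4 records, 210.68 total cost, 215.50 avg stock
  SupplierF: 3 records, 92.89 total cost, 417.00 avg stock
  SupplierG: 2 records, 91.57 total cost, 257.50 avg stock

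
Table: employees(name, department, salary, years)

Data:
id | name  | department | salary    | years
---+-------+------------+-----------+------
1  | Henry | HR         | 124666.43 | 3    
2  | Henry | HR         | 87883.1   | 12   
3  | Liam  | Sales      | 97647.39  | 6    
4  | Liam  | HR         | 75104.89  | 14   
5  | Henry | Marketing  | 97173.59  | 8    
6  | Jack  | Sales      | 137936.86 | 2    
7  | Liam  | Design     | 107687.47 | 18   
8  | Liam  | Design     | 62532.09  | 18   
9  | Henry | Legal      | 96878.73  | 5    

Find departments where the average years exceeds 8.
SELECT department, AVG(years)
FROM employees
GROUP BY department
HAVING AVG(years) > 8

Result:
  Design: avg=18.00
  HR: avg=9.67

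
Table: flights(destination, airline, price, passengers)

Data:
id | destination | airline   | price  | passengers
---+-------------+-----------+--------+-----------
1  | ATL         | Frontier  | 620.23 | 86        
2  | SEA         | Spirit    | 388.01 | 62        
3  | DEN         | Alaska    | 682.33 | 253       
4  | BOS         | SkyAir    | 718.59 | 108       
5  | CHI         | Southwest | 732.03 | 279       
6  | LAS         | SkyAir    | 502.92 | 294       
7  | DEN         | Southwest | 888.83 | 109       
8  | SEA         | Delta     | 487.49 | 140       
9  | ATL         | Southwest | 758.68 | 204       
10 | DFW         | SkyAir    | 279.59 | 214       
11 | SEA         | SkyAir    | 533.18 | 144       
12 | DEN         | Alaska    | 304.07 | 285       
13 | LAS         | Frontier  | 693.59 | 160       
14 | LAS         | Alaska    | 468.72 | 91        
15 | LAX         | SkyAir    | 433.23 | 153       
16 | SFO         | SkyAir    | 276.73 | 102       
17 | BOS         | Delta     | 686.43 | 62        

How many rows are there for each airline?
SELECT airline, COUNT(*) as count
FROM flights
GROUP BY airline

Result:
  Alaska: 3
  Delta: 2
  Frontier: 2
  SkyAir: 6
  Southwest: 3
  Spirit: 1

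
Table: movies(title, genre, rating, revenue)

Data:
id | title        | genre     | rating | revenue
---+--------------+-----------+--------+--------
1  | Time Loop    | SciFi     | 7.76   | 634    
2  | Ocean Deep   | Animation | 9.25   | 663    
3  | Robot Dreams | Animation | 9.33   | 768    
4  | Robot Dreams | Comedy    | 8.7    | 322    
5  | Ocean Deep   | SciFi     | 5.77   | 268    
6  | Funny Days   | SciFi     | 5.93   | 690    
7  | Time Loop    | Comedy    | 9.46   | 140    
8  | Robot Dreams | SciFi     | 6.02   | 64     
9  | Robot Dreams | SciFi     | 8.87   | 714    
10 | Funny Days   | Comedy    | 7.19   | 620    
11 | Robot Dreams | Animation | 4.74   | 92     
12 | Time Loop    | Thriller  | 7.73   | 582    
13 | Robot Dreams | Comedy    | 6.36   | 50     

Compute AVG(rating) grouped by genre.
SELECT genre, AVG(rating) as result
FROM movies
GROUP BY genre

Result:
  Animation: 7.77
  Comedy: 7.93
  SciFi: 6.87
  Thriller: 7.73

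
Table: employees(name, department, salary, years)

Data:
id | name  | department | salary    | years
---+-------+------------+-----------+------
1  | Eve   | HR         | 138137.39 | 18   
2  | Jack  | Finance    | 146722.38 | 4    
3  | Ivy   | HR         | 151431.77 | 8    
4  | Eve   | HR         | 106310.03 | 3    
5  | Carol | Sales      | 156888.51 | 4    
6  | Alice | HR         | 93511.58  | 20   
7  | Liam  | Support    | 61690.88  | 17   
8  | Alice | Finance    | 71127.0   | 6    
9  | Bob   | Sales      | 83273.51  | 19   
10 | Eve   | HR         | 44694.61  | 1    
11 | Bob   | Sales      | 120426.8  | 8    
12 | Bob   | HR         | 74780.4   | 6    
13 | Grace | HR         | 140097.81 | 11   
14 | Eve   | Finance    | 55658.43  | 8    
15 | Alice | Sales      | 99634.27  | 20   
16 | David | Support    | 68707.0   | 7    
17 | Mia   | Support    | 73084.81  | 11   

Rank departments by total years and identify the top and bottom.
SELECT department, SUM(years)
FROM employees
GROUP BY department
ORDER BY SUM(years)

All groups:
  Finance: 18
  Support: 35
  Sales: 51
  HR: 67

Highest: HR (67)
Lowest: Finance (18)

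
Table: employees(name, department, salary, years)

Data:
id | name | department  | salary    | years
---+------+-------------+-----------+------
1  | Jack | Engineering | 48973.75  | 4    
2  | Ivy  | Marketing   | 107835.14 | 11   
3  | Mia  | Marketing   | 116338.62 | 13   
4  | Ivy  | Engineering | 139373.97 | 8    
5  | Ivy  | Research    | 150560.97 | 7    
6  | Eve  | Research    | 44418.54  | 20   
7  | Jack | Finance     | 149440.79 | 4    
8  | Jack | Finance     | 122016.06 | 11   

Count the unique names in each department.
SELECT department, COUNT(DISTINCT name)
FROM employees
GROUP BY department

Result:
  Engineering: 2 distinct
  Finance: 1 distinct
  Marketing: 2 distinct
  Research: 2 distinct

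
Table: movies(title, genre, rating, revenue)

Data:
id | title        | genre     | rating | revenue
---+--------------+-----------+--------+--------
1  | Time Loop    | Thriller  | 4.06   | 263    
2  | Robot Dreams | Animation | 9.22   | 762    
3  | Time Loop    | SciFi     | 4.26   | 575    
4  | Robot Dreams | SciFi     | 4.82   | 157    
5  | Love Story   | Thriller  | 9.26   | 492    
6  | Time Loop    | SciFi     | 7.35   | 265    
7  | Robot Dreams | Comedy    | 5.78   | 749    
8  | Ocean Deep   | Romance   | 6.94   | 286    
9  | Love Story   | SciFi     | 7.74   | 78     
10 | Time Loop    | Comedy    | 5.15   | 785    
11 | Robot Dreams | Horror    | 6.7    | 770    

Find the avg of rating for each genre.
SELECT genre, AVG(rating) as result
FROM movies
GROUP BY genre

Result:
  Animation: 9.22
  Comedy: 5.47
  Horror: 6.70
  Romance: 6.94
  SciFi: 6.04
  Thriller: 6.66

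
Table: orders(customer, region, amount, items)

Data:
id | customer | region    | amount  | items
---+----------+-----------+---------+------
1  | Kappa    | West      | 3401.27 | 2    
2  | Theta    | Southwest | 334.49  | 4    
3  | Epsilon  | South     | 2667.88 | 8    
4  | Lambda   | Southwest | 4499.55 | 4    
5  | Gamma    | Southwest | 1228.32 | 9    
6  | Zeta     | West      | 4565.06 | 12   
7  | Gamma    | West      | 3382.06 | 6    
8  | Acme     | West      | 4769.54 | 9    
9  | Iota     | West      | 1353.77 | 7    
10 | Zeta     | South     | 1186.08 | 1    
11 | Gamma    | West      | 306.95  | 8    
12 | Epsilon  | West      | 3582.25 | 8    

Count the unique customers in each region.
SELECT region, COUNT(DISTINCT customer)
FROM orders
GROUP BY region

Result:
  South: 2 distinct
  Southwest: 3 distinct
  West: 6 distinct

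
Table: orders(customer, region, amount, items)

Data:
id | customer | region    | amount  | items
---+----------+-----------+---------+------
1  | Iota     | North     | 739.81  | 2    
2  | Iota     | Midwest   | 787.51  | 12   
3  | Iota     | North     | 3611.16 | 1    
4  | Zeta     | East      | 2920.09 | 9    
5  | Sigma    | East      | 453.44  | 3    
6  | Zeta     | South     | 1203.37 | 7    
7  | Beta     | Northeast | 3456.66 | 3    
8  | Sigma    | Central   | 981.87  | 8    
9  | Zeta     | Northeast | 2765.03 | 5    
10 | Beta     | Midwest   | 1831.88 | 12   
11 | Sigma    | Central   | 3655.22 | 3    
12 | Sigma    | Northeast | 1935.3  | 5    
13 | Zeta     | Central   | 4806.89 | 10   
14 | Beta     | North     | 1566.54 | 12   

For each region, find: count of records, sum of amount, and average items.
SELECT region,
       COUNT(*) as cnt,
       SUM(amount) as total_amount,
       AVG(items) as avg_items
FROM orders
GROUP BY region

Result:
  Central: 3 records, 9443.98 total amount, 7.00 avg items
  East: 2 records, 3373.53 total amount, 6.00 avg items
  Midwest: 2 records, 2619.39 total amount, 12.00 avg items
  North: 3 records, 5917.51 total amount, 5.00 avg items
  Northeast: 3 records, 8156.99 total amount, 4.33 avg items
  South: 1 records, 1203.37 total amount, 7.00 avg items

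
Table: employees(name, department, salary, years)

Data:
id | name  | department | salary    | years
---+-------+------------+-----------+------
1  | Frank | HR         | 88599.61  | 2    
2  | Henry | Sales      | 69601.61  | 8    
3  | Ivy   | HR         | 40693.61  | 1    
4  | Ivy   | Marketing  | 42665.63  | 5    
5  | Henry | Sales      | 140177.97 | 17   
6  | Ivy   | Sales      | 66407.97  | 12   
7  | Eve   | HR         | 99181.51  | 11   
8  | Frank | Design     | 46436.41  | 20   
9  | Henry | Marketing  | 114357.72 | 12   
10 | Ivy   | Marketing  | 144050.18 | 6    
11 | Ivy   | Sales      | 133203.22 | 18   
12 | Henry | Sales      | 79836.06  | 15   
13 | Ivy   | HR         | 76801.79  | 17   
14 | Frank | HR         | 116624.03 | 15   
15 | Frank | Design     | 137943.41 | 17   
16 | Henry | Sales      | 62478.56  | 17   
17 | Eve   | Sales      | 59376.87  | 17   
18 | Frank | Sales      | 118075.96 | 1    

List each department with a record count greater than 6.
SELECT department, COUNT(*) as cnt
FROM employees
GROUP BY department
HAVING COUNT(*) > 6

Result:
  Sales: 8

Note: HAVING filters groups after aggregation, WHERE filters rows before.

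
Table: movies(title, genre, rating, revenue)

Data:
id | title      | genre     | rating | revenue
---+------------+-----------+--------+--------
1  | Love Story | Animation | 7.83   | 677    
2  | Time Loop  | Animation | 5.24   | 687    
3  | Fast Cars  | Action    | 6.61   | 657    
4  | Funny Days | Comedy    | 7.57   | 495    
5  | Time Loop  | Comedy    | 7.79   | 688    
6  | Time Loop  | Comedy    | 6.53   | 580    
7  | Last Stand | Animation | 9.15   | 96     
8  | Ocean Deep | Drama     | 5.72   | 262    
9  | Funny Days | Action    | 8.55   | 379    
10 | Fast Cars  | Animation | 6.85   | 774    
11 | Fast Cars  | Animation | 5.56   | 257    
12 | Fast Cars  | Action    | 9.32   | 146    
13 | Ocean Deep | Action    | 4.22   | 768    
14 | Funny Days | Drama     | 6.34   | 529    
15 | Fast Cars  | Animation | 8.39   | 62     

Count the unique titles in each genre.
SELECT genre, COUNT(DISTINCT title)
FROM movies
GROUP BY genre

Result:
  Action: 3 distinct
  Animation: 4 distinct
  Comedy: 2 distinct
  Drama: 2 distinct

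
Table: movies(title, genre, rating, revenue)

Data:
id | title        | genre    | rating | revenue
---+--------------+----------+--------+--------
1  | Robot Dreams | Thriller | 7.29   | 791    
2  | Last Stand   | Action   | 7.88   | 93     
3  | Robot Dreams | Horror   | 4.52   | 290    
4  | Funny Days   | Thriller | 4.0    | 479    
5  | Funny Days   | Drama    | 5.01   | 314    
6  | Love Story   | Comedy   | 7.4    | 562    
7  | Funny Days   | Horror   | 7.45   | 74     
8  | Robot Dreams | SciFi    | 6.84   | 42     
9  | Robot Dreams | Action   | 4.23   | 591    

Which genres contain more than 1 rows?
SELECT genre, COUNT(*) as cnt
FROM movies
GROUP BY genre
HAVING COUNT(*) > 1

Result:
  Action: 2
  Horror: 2
  Thriller: 2

Note: HAVING filters groups after aggregation, WHERE filters rows before.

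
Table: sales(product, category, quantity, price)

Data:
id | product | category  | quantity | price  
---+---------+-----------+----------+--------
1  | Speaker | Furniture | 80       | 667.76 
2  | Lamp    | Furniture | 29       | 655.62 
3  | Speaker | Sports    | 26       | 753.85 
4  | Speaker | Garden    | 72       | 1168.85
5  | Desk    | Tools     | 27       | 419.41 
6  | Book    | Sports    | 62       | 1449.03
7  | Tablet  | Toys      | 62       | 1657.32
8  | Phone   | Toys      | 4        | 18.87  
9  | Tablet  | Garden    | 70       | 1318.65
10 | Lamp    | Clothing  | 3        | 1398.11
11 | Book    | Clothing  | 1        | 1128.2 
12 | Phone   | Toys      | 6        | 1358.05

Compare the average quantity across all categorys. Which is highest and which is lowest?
SELECT category, AVG(quantity)
FROM sales
GROUP BY category
ORDER BY AVG(quantity)

All groups:
  Clothing: 2.00
  Toys: 24.00
  Tools: 27.00
  Sports: 44.00
  Furniture: 54.50
  Garden: 71.00

Highest: Garden (71.00)
Lowest: Clothing (2.00)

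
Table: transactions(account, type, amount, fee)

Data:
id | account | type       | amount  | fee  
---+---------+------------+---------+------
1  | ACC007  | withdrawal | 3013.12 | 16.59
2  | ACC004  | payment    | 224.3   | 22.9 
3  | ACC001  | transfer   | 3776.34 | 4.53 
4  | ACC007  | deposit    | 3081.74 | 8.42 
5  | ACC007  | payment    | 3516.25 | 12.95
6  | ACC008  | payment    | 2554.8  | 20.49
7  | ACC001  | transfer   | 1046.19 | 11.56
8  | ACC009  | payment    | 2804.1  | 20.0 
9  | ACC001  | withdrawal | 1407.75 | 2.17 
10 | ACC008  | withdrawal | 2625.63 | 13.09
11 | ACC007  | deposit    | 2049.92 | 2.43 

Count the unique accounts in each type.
SELECT type, COUNT(DISTINCT account)
FROM transactions
GROUP BY type

Result:
  deposit: 1 distinct
  payment: 4 distinct
  transfer: 1 distinct
  withdrawal: 3 distinct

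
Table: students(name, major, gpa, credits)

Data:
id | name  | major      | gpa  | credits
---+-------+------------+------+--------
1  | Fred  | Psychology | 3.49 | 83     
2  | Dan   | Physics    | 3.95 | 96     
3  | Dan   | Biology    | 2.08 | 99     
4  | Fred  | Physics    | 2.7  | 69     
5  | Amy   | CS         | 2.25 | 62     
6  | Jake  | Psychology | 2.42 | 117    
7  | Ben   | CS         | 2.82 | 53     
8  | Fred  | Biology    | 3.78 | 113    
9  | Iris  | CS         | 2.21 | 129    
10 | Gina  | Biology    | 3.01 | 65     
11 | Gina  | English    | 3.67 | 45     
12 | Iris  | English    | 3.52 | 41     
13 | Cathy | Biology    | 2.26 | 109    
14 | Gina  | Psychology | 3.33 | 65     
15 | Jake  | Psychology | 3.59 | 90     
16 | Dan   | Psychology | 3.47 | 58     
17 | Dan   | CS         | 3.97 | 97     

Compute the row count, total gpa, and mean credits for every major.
SELECT major,
       COUNT(*) as cnt,
       SUM(gpa) as total_gpa,
       AVG(credits) as avg_credits
FROM students
GROUP BY major

Result:
  Biology: 4 records, 11.13 total gpa, 96.50 avg credits
  CS: 4 records, 11.25 total gpa, 85.25 avg credits
  English: 2 records, 7.19 total gpa, 43.00 avg credits
  Physics: 2 records, 6.65 total gpa, 82.50 avg credits
  Psychology: 5 records, 16.30 total gpa, 82.60 avg credits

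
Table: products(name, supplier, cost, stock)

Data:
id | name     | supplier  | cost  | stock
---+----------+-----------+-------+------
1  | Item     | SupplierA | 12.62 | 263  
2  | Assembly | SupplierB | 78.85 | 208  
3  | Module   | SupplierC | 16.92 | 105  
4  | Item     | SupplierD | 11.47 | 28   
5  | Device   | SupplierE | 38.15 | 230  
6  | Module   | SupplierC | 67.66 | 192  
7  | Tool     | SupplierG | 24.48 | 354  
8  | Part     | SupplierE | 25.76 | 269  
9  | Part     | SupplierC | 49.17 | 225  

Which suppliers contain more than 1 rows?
SELECT supplier, COUNT(*) as cnt
FROM products
GROUP BY supplier
HAVING COUNT(*) > 1

Result:
  SupplierC: 3
  SupplierE: 2

Note: HAVING filters groups after aggregation, WHERE filters rows before.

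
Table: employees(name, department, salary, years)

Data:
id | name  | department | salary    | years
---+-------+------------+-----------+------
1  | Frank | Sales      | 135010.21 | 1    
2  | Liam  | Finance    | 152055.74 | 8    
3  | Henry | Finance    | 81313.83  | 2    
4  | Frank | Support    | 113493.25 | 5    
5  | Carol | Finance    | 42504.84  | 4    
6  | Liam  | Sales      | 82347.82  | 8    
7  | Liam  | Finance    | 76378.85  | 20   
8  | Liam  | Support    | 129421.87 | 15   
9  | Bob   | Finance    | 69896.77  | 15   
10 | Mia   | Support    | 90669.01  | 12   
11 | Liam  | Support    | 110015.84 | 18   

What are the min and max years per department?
SELECT department, MIN(years), MAX(years)
FROM employees
GROUP BY department

Result:
  Finance: min=2, max=20
  Sales: min=1, max=8
  Support: min=5, max=18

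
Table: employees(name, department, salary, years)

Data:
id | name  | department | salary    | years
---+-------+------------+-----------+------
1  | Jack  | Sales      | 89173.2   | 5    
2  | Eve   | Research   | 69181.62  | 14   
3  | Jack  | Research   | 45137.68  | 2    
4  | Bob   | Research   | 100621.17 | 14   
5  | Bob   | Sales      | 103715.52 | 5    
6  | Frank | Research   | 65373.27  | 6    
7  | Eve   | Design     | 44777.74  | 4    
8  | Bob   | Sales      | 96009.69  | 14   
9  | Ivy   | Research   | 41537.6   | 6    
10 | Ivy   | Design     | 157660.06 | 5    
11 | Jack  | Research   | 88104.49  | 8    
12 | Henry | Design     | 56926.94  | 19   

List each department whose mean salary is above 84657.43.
SELECT department, AVG(salary)
FROM employees
GROUP BY department
HAVING AVG(salary) > 84657.43

Result:
  Design: avg=86454.91
  Sales: avg=96299.47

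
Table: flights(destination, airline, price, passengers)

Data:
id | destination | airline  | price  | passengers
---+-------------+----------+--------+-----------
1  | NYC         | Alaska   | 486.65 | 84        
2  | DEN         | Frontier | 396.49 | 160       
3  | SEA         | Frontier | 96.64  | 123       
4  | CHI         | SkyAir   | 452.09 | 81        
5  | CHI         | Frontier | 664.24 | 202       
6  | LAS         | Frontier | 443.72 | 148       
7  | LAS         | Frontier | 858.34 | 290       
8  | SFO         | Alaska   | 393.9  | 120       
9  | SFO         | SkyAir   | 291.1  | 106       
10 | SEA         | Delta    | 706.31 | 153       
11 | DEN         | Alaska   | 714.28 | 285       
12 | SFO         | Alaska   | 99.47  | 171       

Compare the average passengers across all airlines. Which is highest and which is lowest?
SELECT airline, AVG(passengers)
FROM flights
GROUP BY airline
ORDER BY AVG(passengers)

All groups:
  SkyAir: 93.50
  Delta: 153.00
  Alaska: 165.00
  Frontier: 184.60

Highest: Frontier (184.60)
Lowest: SkyAir (93.50)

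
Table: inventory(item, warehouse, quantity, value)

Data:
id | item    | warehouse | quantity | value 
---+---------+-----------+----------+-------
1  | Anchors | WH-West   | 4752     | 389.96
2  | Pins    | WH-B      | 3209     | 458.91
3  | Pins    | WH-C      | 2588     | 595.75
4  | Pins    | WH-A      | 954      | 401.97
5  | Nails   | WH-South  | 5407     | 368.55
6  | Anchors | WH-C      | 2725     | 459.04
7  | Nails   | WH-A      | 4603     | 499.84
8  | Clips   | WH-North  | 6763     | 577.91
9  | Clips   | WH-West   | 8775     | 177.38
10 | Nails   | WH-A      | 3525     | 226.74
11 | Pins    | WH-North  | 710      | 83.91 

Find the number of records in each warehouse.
SELECT warehouse, COUNT(*) as count
FROM inventory
GROUP BY warehouse

Result:
  WH-A: 3
  WH-B: 1
  WH-C: 2
  WH-North: 2
  WH-South: 1
  WH-West: 2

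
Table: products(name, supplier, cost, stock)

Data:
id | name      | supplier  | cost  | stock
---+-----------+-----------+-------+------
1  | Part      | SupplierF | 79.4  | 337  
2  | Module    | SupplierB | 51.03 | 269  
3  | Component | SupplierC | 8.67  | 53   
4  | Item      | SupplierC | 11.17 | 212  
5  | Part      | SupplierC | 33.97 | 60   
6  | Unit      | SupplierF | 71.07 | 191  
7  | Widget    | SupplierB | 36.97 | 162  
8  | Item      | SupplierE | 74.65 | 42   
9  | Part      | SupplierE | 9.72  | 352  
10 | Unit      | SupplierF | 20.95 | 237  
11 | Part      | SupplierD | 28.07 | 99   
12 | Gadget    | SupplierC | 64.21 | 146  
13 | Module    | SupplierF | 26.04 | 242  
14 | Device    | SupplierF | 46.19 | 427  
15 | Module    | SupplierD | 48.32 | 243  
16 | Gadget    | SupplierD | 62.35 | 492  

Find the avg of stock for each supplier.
SELECT supplier, AVG(stock) as result
FROM products
GROUP BY supplier

Result:
  SupplierB: 215.50
  SupplierC: 117.75
  SupplierD: 278.00
  SupplierE: 197.00
  SupplierF: 286.80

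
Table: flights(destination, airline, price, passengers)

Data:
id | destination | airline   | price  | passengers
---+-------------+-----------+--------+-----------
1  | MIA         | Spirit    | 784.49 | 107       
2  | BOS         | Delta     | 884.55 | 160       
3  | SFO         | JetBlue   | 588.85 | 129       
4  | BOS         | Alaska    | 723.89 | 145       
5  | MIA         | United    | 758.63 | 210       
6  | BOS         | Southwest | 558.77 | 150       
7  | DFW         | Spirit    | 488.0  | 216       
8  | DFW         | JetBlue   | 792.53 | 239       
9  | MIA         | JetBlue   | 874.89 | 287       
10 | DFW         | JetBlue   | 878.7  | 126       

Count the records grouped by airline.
SELECT airline, COUNT(*) as count
FROM flights
GROUP BY airline

Result:
  Alaska: 1
  Delta: 1
  JetBlue: 4
  Southwest: 1
  Spirit: 2
  United: 1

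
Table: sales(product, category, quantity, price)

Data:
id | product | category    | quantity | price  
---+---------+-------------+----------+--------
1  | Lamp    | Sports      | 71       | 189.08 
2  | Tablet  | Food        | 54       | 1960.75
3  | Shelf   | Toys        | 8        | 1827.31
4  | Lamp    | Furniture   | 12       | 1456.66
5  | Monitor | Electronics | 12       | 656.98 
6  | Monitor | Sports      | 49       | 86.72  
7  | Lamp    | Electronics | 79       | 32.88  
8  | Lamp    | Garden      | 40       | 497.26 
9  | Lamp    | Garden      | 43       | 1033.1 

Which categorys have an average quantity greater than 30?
SELECT category, AVG(quantity)
FROM sales
GROUP BY category
HAVING AVG(quantity) > 30

Result:
  Electronics: avg=45.50
  Food: avg=54.00
  Garden: avg=41.50
  Sports: avg=60.00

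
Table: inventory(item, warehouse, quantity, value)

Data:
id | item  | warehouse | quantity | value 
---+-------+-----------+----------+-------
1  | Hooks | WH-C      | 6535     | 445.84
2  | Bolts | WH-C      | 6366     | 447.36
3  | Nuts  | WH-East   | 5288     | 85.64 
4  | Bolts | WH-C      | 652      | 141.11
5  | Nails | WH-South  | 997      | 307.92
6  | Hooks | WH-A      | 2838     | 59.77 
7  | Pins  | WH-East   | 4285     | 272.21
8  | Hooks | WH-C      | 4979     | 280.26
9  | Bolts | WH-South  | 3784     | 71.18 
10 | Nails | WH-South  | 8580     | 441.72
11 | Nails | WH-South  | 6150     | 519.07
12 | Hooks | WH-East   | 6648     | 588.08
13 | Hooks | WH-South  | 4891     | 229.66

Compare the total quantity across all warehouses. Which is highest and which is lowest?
SELECT warehouse, SUM(quantity)
FROM inventory
GROUP BY warehouse
ORDER BY SUM(quantity)

All groups:
  WH-A: 2838
  WH-East: 16221
  WH-C: 18532
  WH-South: 24402

Highest: WH-South (24402)
Lowest: WH-A (2838)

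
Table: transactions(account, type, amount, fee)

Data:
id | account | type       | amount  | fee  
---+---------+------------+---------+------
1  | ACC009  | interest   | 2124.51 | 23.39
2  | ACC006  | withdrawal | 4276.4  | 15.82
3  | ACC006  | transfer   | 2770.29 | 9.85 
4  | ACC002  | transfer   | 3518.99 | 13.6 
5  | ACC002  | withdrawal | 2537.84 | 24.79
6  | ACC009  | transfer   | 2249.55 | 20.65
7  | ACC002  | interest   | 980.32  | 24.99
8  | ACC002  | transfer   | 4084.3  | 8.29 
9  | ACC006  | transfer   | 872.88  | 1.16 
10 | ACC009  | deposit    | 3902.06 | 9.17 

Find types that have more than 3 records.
SELECT type, COUNT(*) as cnt
FROM transactions
GROUP BY type
HAVING COUNT(*) > 3

Result:
  transfer: 5

Note: HAVING filters groups after aggregation, WHERE filters rows before.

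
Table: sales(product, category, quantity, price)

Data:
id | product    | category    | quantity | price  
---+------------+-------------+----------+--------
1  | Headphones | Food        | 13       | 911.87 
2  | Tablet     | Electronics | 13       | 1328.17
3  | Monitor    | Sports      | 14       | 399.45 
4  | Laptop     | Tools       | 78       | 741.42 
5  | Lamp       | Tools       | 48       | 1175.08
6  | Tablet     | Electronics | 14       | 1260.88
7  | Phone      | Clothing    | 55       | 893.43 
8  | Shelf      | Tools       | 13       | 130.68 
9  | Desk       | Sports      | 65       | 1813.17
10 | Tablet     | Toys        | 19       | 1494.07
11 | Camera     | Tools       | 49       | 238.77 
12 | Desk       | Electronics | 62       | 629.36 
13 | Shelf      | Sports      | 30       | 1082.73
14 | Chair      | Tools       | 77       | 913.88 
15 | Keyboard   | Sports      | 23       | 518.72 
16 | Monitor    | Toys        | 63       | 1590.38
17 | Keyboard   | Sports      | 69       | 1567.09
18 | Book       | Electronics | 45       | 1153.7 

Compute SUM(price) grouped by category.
SELECT category, SUM(price) as result
FROM sales
GROUP BY category

Result:
  Clothing: 893.43
  Electronics: 4372.11
  Food: 911.87
  Sports: 5381.16
  Tools: 3199.83
  Toys: 3084.45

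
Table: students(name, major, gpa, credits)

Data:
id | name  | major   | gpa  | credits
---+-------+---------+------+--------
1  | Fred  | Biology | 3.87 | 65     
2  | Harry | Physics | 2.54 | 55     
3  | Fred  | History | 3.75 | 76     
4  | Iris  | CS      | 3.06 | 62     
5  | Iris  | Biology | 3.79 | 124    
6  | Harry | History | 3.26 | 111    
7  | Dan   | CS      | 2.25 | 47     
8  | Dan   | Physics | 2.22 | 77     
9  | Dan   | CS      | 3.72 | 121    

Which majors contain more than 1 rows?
SELECT major, COUNT(*) as cnt
FROM students
GROUP BY major
HAVING COUNT(*) > 1

Result:
  Biology: 2
  CS: 3
  History: 2
  Physics: 2

Note: HAVING filters groups after aggregation, WHERE filters rows before.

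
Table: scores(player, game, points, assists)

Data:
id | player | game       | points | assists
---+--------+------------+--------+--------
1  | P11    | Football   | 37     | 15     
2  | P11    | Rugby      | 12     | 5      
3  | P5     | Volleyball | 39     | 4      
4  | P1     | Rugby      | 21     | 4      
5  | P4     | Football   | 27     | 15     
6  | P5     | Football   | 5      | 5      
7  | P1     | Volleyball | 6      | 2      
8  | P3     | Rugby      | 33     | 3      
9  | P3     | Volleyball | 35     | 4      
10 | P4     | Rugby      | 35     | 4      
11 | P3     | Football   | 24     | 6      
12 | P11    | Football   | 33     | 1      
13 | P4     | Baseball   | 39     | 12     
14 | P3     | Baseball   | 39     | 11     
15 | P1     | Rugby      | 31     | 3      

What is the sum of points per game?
SELECT game, SUM(points) as result
FROM scores
GROUP BY game

Result:
  Baseball: 78
  Football: 126
  Rugby: 132
  Volleyball: 80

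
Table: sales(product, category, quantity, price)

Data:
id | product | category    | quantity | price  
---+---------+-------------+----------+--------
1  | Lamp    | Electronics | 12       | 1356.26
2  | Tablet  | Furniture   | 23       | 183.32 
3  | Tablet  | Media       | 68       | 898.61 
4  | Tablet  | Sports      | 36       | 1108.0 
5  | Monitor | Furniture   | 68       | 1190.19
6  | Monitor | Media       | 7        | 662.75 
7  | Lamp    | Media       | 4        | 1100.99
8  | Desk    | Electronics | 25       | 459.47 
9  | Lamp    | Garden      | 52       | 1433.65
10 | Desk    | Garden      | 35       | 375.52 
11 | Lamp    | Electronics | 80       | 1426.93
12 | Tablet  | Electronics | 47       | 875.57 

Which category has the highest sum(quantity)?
SELECT category, SUM(quantity) as val
FROM sales
GROUP BY category
ORDER BY val DESC
LIMIT 1

Result: Electronics with sum(quantity) = 164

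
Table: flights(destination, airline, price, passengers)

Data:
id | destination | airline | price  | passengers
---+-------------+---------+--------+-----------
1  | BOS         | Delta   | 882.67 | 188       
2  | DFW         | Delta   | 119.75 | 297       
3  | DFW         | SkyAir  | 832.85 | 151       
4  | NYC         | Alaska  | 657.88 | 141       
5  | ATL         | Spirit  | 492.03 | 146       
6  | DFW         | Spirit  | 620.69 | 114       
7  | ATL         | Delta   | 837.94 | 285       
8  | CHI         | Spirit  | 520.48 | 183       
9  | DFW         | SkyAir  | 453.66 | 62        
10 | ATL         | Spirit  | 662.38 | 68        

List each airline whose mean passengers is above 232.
SELECT airline, AVG(passengers)
FROM flights
GROUP BY airline
HAVING AVG(passengers) > 232

Result:
  Delta: avg=256.67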